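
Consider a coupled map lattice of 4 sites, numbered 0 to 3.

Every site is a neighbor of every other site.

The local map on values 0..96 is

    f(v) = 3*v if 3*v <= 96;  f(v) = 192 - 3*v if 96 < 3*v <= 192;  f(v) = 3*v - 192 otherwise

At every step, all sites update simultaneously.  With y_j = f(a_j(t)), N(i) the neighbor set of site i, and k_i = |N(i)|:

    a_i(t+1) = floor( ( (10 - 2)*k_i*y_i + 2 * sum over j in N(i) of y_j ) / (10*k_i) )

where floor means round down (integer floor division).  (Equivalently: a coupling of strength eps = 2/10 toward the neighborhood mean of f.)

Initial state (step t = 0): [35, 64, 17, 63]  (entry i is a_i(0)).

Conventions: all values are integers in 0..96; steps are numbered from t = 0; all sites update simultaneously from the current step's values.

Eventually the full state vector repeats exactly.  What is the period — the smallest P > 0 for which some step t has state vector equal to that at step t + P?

Simulating step by step:
t=0: [35, 64, 17, 63]
t=1: [73, 9, 46, 11]
t=2: [29, 29, 49, 33]
t=3: [84, 84, 53, 89]
t=4: [59, 59, 39, 70]
t=5: [19, 19, 63, 21]
t=6: [53, 53, 14, 58]
t=7: [32, 32, 39, 21]
t=8: [92, 92, 77, 68]
t=9: [76, 76, 43, 23]
t=10: [40, 40, 59, 64]
t=11: [63, 63, 21, 10]
t=12: [8, 8, 52, 28]
t=13: [28, 28, 37, 72]
t=14: [79, 79, 77, 35]
t=15: [47, 47, 43, 78]
t=16: [51, 51, 60, 44]
t=17: [38, 38, 18, 54]
t=18: [73, 73, 55, 38]
t=19: [30, 30, 30, 67]
t=20: [84, 84, 84, 25]
t=21: [61, 61, 61, 72]
t=22: [10, 10, 10, 21]
t=23: [32, 32, 32, 56]
t=24: [91, 91, 91, 38]
t=25: [80, 80, 80, 78]
t=26: [47, 47, 47, 43]
t=27: [51, 51, 51, 60]
t=28: [37, 37, 37, 17]
t=29: [79, 79, 79, 57]
t=30: [43, 43, 43, 25]
t=31: [63, 63, 63, 72]
t=32: [4, 4, 4, 19]
t=33: [15, 15, 15, 48]
t=34: [45, 45, 45, 47]
t=35: [56, 56, 56, 52]
t=36: [24, 24, 24, 33]
t=37: [73, 73, 73, 88]
t=38: [30, 30, 30, 63]
t=39: [84, 84, 84, 20]
t=40: [60, 60, 60, 60]
t=41: [12, 12, 12, 12]
t=42: [36, 36, 36, 36]
t=43: [84, 84, 84, 84]
t=44: [60, 60, 60, 60]

Answer: 4
Key observation: The state at step 40, [60, 60, 60, 60], reappears at step 44 — and no state repeats earlier — so the cycle the system enters has period 4.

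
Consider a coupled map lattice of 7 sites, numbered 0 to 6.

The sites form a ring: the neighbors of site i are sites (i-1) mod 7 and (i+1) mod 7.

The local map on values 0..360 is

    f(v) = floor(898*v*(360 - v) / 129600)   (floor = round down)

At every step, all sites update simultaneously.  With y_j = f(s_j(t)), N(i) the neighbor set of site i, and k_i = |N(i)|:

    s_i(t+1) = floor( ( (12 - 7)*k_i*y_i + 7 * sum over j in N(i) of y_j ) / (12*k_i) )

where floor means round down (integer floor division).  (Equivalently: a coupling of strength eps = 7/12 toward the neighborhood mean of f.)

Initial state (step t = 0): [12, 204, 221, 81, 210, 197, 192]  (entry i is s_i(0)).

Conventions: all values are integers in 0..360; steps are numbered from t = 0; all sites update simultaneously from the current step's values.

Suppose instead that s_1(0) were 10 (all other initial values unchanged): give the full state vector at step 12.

Answer: [215, 215, 215, 215, 215, 215, 215]
Key observation: This trace re-runs the system from the modified initial state.

Derivation:
t=0: [12, 10, 221, 81, 210, 197, 192]
t=1: [83, 80, 140, 190, 201, 221, 165]
t=2: [176, 173, 199, 219, 218, 217, 200]
t=3: [223, 223, 219, 215, 214, 216, 220]
t=4: [211, 211, 213, 215, 215, 214, 213]
t=5: [216, 216, 216, 216, 216, 216, 216]
t=6: [215, 215, 215, 215, 215, 215, 215]
t=7: [216, 216, 216, 216, 216, 216, 216]
t=8: [215, 215, 215, 215, 215, 215, 215]
t=9: [216, 216, 216, 216, 216, 216, 216]
t=10: [215, 215, 215, 215, 215, 215, 215]
t=11: [216, 216, 216, 216, 216, 216, 216]
t=12: [215, 215, 215, 215, 215, 215, 215]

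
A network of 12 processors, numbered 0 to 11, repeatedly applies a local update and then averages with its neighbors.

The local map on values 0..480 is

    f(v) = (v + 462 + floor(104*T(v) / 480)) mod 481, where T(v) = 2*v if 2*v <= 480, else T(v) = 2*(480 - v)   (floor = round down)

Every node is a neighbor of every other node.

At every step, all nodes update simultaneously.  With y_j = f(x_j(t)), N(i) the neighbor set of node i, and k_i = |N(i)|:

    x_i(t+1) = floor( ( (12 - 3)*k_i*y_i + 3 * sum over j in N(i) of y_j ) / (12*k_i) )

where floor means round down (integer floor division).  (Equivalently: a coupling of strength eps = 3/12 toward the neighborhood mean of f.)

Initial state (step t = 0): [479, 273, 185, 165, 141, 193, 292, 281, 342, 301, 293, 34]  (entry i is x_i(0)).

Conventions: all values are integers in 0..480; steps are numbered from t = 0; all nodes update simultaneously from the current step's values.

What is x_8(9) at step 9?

Answer: x_8(9) = 432

Derivation:
t=0: [479, 273, 185, 165, 141, 193, 292, 281, 342, 301, 293, 34]
t=1: [414, 329, 259, 238, 213, 267, 337, 333, 358, 341, 338, 101]
t=2: [401, 366, 337, 327, 301, 340, 369, 367, 377, 371, 369, 184]
t=3: [405, 391, 378, 375, 364, 380, 392, 391, 395, 393, 392, 280]
t=4: [413, 408, 402, 401, 397, 403, 408, 408, 409, 408, 408, 362]
t=5: [421, 419, 416, 416, 413, 416, 419, 419, 419, 419, 419, 400]
t=6: [426, 425, 424, 424, 423, 424, 425, 425, 425, 425, 425, 417]
t=7: [429, 428, 428, 428, 428, 428, 428, 428, 428, 428, 428, 426]
t=8: [431, 431, 431, 431, 431, 431, 431, 431, 431, 431, 431, 430]
t=9: [432, 432, 432, 432, 432, 432, 432, 432, 432, 432, 432, 432]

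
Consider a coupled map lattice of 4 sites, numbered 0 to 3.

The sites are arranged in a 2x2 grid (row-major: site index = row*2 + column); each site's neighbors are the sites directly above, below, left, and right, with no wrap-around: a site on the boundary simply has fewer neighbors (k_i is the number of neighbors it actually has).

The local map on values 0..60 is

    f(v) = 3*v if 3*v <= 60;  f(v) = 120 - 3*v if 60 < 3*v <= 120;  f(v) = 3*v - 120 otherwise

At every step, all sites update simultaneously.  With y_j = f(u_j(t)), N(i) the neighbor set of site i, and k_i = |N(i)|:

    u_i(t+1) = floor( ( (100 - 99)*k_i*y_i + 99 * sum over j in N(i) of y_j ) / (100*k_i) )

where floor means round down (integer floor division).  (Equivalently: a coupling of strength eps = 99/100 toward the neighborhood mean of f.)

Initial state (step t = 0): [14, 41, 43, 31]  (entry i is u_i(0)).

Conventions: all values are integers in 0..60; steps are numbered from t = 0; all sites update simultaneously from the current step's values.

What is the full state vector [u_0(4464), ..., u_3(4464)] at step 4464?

Simulating step by step:
t=0: [14, 41, 43, 31]
t=1: [6, 34, 34, 6]
t=2: [18, 18, 18, 18]
t=3: [54, 54, 54, 54]
t=4: [42, 42, 42, 42]
t=5: [6, 6, 6, 6]
t=6: [18, 18, 18, 18]

Answer: [42, 42, 42, 42]
Key observation: The state at step 2, [18, 18, 18, 18], reappears at step 6: the system is in a cycle of period 4 from step 2 on.  Therefore the state at step 4464 equals the state at step 2 + ((4464 - 2) mod 4) = 4, which is [42, 42, 42, 42].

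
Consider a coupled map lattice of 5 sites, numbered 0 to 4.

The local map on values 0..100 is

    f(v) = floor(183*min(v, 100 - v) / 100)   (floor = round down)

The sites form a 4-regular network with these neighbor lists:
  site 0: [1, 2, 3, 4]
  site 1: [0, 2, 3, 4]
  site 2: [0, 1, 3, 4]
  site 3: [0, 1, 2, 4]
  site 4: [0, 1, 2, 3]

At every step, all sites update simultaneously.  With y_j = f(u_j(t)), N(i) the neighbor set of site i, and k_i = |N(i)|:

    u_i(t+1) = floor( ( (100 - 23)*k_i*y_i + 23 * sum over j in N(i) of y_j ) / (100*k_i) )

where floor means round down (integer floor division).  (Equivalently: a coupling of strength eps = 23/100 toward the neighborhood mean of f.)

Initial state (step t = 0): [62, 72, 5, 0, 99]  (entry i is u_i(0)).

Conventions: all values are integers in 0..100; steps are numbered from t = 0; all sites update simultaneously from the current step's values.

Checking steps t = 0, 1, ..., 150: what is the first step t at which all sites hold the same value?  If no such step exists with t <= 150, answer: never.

Simulating step by step:
t=0: [62, 72, 5, 0, 99]  (not all equal)
t=1: [56, 43, 13, 7, 8]  (not all equal)
t=2: [68, 67, 28, 20, 21]  (not all equal)
t=3: [55, 56, 50, 39, 41]  (not all equal)
t=4: [81, 79, 87, 73, 76]  (not all equal)
t=5: [34, 37, 27, 45, 41]  (not all equal)
t=6: [63, 67, 54, 77, 72]  (not all equal)
t=7: [65, 60, 77, 47, 53]  (not all equal)
t=8: [65, 72, 50, 81, 81]  (not all equal)
t=9: [61, 52, 80, 39, 39]  (not all equal)
t=10: [69, 81, 44, 69, 69]  (not all equal)
t=11: [56, 40, 73, 56, 56]  (not all equal)
t=12: [77, 72, 55, 77, 77]  (not all equal)
t=13: [44, 51, 73, 44, 44]  (not all equal)
t=14: [78, 85, 56, 78, 78]  (not all equal)
t=15: [41, 32, 70, 41, 41]  (not all equal)
t=16: [72, 60, 57, 72, 72]  (not all equal)
t=17: [53, 69, 73, 53, 53]  (not all equal)
t=18: [82, 60, 55, 82, 82]  (not all equal)
t=19: [37, 66, 72, 37, 37]  (not all equal)
t=20: [65, 62, 54, 65, 65]  (not all equal)
t=21: [65, 69, 79, 65, 65]  (not all equal)
t=22: [62, 56, 43, 62, 62]  (not all equal)
t=23: [70, 77, 76, 70, 70]  (not all equal)
t=24: [52, 44, 44, 52, 52]  (not all equal)
t=25: [86, 81, 81, 86, 86]  (not all equal)
t=26: [26, 32, 32, 26, 26]  (not all equal)
t=27: [48, 56, 56, 48, 48]  (not all equal)
t=28: [86, 81, 81, 86, 86]  (not all equal)

Answer: never
Key observation: The state at step 25 reappears at step 28 — the system is in a cycle of period 3 from step 25 on.  No step 0..28 is synchronized, and the cycle repeats forever, so no step up to 150 (or ever) has all sites equal.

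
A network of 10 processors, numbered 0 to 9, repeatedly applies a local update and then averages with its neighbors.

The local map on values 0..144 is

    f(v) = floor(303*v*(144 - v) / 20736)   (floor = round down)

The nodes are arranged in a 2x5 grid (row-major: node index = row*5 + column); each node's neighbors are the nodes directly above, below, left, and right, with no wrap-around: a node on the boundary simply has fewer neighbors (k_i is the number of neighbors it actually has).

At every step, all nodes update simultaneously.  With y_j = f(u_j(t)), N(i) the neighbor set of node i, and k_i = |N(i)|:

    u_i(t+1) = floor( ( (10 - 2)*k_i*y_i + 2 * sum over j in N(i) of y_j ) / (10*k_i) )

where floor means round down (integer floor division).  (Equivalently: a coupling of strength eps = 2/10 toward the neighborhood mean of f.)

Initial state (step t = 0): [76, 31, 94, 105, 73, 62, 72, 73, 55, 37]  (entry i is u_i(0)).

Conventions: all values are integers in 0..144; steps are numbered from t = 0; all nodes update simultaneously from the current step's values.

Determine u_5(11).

Answer: u_5(11) = 75

Derivation:
t=0: [76, 31, 94, 105, 73, 62, 72, 73, 55, 37]
t=1: [72, 55, 66, 61, 71, 74, 73, 74, 69, 60]
t=2: [74, 71, 74, 73, 74, 75, 74, 75, 74, 73]
t=3: [75, 75, 75, 75, 75, 75, 75, 75, 75, 75]
t=4: [75, 75, 75, 75, 75, 75, 75, 75, 75, 75]
t=5: [75, 75, 75, 75, 75, 75, 75, 75, 75, 75]
t=6: [75, 75, 75, 75, 75, 75, 75, 75, 75, 75]
t=7: [75, 75, 75, 75, 75, 75, 75, 75, 75, 75]
t=8: [75, 75, 75, 75, 75, 75, 75, 75, 75, 75]
t=9: [75, 75, 75, 75, 75, 75, 75, 75, 75, 75]
t=10: [75, 75, 75, 75, 75, 75, 75, 75, 75, 75]
t=11: [75, 75, 75, 75, 75, 75, 75, 75, 75, 75]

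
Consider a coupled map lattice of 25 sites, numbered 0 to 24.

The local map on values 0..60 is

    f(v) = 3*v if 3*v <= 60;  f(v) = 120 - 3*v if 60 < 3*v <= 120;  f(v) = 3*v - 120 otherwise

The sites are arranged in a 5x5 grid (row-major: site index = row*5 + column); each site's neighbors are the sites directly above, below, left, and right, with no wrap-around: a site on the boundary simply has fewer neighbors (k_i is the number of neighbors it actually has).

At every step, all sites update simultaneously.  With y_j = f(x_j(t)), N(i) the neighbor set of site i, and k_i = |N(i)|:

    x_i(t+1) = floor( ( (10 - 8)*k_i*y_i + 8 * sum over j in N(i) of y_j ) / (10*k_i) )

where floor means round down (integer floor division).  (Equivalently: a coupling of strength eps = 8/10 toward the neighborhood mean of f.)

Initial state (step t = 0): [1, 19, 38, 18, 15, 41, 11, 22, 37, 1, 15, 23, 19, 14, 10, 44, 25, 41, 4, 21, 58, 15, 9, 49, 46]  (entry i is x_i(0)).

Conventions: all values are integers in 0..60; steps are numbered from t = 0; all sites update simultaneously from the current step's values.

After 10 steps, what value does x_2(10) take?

Answer: x_2(10) = 13

Derivation:
t=0: [1, 19, 38, 18, 15, 41, 11, 22, 37, 1, 15, 23, 19, 14, 10, 44, 25, 41, 4, 21, 58, 15, 9, 49, 46]
t=1: [24, 22, 45, 26, 31, 22, 39, 31, 32, 23, 26, 46, 41, 30, 33, 40, 31, 28, 28, 27, 33, 42, 25, 20, 37]
t=2: [52, 28, 35, 26, 42, 35, 31, 14, 34, 29, 27, 18, 22, 22, 36, 24, 17, 29, 40, 25, 6, 26, 36, 36, 41]
t=3: [27, 28, 35, 18, 31, 30, 34, 31, 37, 16, 39, 45, 47, 27, 37, 38, 45, 30, 28, 13, 39, 30, 25, 6, 23]
t=4: [34, 26, 34, 24, 46, 22, 25, 18, 35, 21, 14, 14, 26, 22, 35, 6, 19, 29, 32, 33, 15, 22, 29, 38, 33]
t=5: [42, 30, 42, 23, 45, 38, 47, 34, 45, 24, 38, 45, 45, 30, 38, 42, 40, 37, 27, 20, 37, 46, 31, 22, 15]
t=6: [15, 14, 27, 19, 42, 10, 18, 15, 32, 19, 8, 11, 17, 21, 38, 5, 9, 18, 38, 36, 11, 13, 27, 40, 54]
t=7: [37, 45, 46, 29, 46, 38, 40, 42, 48, 21, 25, 37, 48, 28, 34, 25, 33, 35, 25, 16, 28, 34, 32, 23, 13]
t=8: [10, 10, 18, 22, 39, 15, 7, 14, 31, 27, 25, 19, 18, 29, 41, 36, 21, 25, 39, 36, 32, 25, 27, 39, 47]
t=9: [36, 34, 44, 33, 37, 34, 39, 39, 39, 16, 39, 46, 46, 24, 23, 36, 43, 39, 19, 9, 27, 41, 32, 17, 10]
t=10: [16, 10, 13, 10, 29, 8, 12, 7, 24, 26, 13, 10, 18, 35, 43, 16, 9, 22, 37, 42, 13, 19, 20, 39, 37]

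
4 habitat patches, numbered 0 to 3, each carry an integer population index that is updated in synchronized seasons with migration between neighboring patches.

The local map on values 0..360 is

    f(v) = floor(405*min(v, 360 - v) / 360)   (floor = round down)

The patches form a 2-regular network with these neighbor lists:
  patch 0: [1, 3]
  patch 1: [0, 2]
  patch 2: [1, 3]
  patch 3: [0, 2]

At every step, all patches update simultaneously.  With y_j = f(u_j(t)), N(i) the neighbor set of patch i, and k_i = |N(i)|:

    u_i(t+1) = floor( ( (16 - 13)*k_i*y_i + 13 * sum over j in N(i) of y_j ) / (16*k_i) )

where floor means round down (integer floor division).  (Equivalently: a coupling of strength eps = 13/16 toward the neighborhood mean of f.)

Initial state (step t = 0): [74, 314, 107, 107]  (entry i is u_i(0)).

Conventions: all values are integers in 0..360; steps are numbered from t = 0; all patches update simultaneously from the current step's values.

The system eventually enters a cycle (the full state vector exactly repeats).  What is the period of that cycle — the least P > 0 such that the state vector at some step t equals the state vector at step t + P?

Simulating step by step:
t=0: [74, 314, 107, 107]
t=1: [85, 92, 91, 104]
t=2: [107, 99, 108, 101]
t=3: [113, 118, 113, 119]
t=4: [131, 127, 131, 128]
t=5: [143, 146, 143, 146]
t=6: [163, 160, 163, 160]
t=7: [180, 182, 180, 182]
t=8: [200, 201, 200, 201]
t=9: [178, 179, 178, 179]
t=10: [200, 200, 200, 200]
t=11: [180, 180, 180, 180]
t=12: [202, 202, 202, 202]
t=13: [177, 177, 177, 177]
t=14: [199, 199, 199, 199]
t=15: [181, 181, 181, 181]
t=16: [201, 201, 201, 201]
t=17: [178, 178, 178, 178]
t=18: [200, 200, 200, 200]

Answer: 8
Key observation: The state at step 10, [200, 200, 200, 200], reappears at step 18 — and no state repeats earlier — so the cycle the system enters has period 8.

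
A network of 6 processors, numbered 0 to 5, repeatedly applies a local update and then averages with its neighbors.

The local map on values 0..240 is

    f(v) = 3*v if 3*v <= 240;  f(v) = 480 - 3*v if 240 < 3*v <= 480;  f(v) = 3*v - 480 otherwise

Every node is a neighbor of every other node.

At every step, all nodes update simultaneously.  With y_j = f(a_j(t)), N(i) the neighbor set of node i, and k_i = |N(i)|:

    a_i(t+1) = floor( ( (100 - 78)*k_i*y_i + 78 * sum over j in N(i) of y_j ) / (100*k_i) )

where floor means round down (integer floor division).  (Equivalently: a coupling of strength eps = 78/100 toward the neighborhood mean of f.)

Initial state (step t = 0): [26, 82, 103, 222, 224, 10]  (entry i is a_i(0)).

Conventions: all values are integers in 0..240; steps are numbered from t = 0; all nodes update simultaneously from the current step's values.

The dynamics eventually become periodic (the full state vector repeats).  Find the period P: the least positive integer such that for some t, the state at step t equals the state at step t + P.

Simulating step by step:
t=0: [26, 82, 103, 222, 224, 10]
t=1: [143, 153, 149, 150, 151, 140]
t=2: [37, 35, 36, 36, 36, 38]
t=3: [109, 108, 108, 108, 108, 109]
t=4: [154, 155, 155, 155, 155, 154]
t=5: [16, 15, 15, 15, 15, 16]
t=6: [46, 45, 45, 45, 45, 46]
t=7: [136, 135, 135, 135, 135, 136]
t=8: [73, 74, 74, 74, 74, 73]
t=9: [220, 221, 221, 221, 221, 220]
t=10: [181, 182, 182, 182, 182, 181]
t=11: [64, 65, 65, 65, 65, 64]
t=12: [193, 194, 194, 194, 194, 193]
t=13: [100, 101, 101, 101, 101, 100]
t=14: [178, 177, 177, 177, 177, 178]
t=15: [52, 51, 51, 51, 51, 52]
t=16: [154, 153, 153, 153, 153, 154]
t=17: [19, 20, 20, 20, 20, 19]
t=18: [58, 59, 59, 59, 59, 58]
t=19: [175, 176, 176, 176, 176, 175]
t=20: [46, 47, 47, 47, 47, 46]
t=21: [139, 140, 140, 140, 140, 139]
t=22: [61, 60, 60, 60, 60, 61]
t=23: [181, 180, 180, 180, 180, 181]
t=24: [61, 60, 60, 60, 60, 61]

Answer: 2
Key observation: The state at step 22, [61, 60, 60, 60, 60, 61], reappears at step 24 — and no state repeats earlier — so the cycle the system enters has period 2.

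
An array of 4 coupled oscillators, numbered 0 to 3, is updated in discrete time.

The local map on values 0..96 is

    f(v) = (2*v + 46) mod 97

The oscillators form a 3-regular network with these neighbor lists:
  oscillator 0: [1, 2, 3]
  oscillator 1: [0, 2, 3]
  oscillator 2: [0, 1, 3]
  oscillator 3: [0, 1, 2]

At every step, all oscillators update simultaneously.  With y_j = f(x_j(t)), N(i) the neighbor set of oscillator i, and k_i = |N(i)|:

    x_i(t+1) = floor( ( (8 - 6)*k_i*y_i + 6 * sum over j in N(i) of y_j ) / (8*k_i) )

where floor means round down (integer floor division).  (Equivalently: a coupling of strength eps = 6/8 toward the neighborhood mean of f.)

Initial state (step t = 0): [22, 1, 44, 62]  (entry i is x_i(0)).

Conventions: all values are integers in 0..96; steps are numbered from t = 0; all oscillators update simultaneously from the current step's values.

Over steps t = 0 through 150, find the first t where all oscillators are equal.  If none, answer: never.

Answer: 1
Key observation: Synchronization is absorbing here: once all oscillators are equal they stay equal, and step 1 is the first all-equal step.

Derivation:
t=0: [22, 1, 44, 62]  (not all equal)
t=1: [62, 62, 62, 62]  (all equal)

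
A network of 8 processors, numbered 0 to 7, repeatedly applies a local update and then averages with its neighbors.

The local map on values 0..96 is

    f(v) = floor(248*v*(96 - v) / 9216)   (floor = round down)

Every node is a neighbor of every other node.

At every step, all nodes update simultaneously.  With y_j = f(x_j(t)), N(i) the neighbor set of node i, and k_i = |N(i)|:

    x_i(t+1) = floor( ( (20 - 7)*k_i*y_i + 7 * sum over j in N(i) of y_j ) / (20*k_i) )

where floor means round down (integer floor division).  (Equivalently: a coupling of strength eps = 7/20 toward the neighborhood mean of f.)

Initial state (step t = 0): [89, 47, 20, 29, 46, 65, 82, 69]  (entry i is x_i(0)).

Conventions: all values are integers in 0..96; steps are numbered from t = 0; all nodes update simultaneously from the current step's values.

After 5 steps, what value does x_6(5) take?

Simulating step by step:
t=0: [89, 47, 20, 29, 46, 65, 82, 69]
t=1: [27, 54, 42, 49, 54, 50, 36, 48]
t=2: [53, 60, 60, 60, 60, 60, 58, 60]
t=3: [60, 58, 58, 58, 58, 58, 58, 58]
t=4: [58, 58, 58, 58, 58, 58, 58, 58]
t=5: [59, 59, 59, 59, 59, 59, 59, 59]

Answer: x_6(5) = 59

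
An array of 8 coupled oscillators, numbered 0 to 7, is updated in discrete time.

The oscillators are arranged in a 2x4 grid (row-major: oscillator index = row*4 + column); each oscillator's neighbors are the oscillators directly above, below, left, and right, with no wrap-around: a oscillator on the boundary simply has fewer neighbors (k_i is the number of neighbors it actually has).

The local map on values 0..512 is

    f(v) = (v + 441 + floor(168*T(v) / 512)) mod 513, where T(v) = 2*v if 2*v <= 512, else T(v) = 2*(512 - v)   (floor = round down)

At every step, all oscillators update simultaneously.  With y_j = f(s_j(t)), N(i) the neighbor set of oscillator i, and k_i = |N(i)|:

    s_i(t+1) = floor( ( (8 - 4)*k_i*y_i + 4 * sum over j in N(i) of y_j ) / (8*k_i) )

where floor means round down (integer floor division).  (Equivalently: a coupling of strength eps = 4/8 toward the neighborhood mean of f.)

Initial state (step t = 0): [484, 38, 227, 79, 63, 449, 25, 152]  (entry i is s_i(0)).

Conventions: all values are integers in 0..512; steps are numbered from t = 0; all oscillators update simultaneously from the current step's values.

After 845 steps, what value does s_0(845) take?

Answer: s_0(845) = 401
Key observation: The state at step 7, [401, 401, 401, 401, 401, 401, 401, 401], reappears at step 8: the system is in a cycle of period 1 from step 7 on.  Therefore the state at step 845 equals the state at step 7 + ((845 - 7) mod 1) = 7, which is [401, 401, 401, 401, 401, 401, 401, 401].

Derivation:
t=0: [484, 38, 227, 79, 63, 449, 25, 152]
t=1: [348, 443, 325, 149, 228, 378, 391, 224]
t=2: [371, 399, 352, 255, 346, 383, 376, 292]
t=3: [391, 395, 383, 362, 387, 393, 387, 367]
t=4: [398, 398, 394, 390, 397, 398, 395, 391]
t=5: [400, 399, 399, 398, 400, 399, 399, 398]
t=6: [401, 401, 400, 400, 401, 401, 400, 400]
t=7: [401, 401, 401, 401, 401, 401, 401, 401]
t=8: [401, 401, 401, 401, 401, 401, 401, 401]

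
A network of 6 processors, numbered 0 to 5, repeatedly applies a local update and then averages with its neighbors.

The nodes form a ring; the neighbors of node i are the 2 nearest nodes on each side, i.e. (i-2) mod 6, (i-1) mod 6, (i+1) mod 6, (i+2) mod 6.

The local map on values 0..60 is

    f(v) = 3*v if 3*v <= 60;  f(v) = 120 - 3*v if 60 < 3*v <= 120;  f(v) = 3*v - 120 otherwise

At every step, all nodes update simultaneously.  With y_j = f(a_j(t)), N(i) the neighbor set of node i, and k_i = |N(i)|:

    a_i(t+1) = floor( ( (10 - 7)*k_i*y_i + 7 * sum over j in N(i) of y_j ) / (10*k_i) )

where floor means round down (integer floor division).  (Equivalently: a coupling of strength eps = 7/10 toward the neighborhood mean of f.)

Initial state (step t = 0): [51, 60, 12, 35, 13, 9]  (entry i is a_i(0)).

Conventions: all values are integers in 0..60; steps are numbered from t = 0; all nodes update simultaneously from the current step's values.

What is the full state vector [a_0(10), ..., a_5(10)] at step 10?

Simulating step by step:
t=0: [51, 60, 12, 35, 13, 9]
t=1: [38, 37, 36, 32, 31, 33]
t=2: [13, 13, 15, 19, 19, 17]
t=3: [45, 45, 47, 50, 50, 48]
t=4: [20, 20, 22, 24, 24, 22]
t=5: [55, 55, 54, 52, 52, 54]
t=6: [42, 42, 40, 39, 39, 40]
t=7: [3, 3, 3, 2, 2, 3]
t=8: [8, 8, 7, 7, 7, 7]
t=9: [22, 22, 22, 21, 21, 22]
t=10: [54, 54, 55, 55, 55, 55]

Answer: [54, 54, 55, 55, 55, 55]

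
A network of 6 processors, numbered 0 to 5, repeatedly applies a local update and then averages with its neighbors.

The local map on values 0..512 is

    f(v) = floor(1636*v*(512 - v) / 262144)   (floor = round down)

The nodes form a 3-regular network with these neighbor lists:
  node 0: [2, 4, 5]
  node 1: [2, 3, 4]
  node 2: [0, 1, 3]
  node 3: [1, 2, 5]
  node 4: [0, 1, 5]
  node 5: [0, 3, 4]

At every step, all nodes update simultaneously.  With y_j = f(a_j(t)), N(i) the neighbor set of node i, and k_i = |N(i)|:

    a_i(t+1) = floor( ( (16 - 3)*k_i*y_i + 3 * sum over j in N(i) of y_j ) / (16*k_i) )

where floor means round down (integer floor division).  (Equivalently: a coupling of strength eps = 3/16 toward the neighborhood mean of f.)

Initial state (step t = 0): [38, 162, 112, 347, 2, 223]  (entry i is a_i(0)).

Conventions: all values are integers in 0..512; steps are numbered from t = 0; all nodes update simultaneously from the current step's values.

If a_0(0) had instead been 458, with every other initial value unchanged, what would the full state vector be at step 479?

Answer: [264, 264, 264, 264, 264, 264]
Key observation: The state at step 40, [408, 408, 408, 408, 408, 408], reappears at step 42: the system is in a cycle of period 2 from step 40 on.  Therefore the state at step 479 equals the state at step 40 + ((479 - 40) mod 2) = 41, which is [264, 264, 264, 264, 264, 264].

Derivation:
t=0: [458, 162, 112, 347, 2, 223]
t=1: [168, 326, 280, 354, 61, 358]
t=2: [350, 364, 397, 354, 206, 334]
t=3: [352, 337, 295, 345, 385, 369]
t=4: [349, 365, 391, 360, 313, 330]
t=5: [354, 335, 304, 339, 381, 371]
t=6: [348, 367, 387, 365, 318, 329]
t=7: [355, 333, 308, 334, 379, 371]
t=8: [346, 368, 386, 369, 320, 329]
t=9: [357, 331, 309, 330, 377, 371]
t=10: [344, 370, 385, 372, 322, 329]
t=11: [358, 328, 311, 327, 375, 371]
t=12: [344, 373, 385, 374, 325, 329]
t=13: [358, 325, 310, 324, 374, 371]
t=14: [344, 376, 385, 377, 327, 330]
t=15: [358, 321, 310, 319, 372, 369]
t=16: [344, 379, 386, 380, 330, 333]
t=17: [358, 317, 307, 316, 369, 366]
t=18: [345, 382, 388, 383, 333, 336]
t=19: [356, 312, 304, 311, 366, 364]
t=20: [347, 385, 390, 386, 337, 339]
t=21: [354, 308, 300, 306, 363, 361]
t=22: [350, 388, 392, 389, 341, 343]
t=23: [350, 303, 297, 301, 358, 356]
t=24: [354, 392, 394, 392, 347, 349]
t=25: [346, 296, 294, 296, 352, 350]
t=26: [359, 396, 396, 396, 354, 356]
t=27: [339, 289, 289, 289, 344, 342]
t=28: [367, 399, 399, 399, 363, 364]
t=29: [329, 284, 284, 284, 333, 332]
t=30: [376, 401, 402, 402, 373, 374]
t=31: [316, 279, 277, 278, 319, 318]
t=32: [387, 403, 404, 403, 385, 386]
t=33: [299, 275, 274, 275, 302, 301]
t=34: [397, 405, 405, 405, 395, 396]
t=35: [283, 271, 270, 271, 286, 285]
t=36: [404, 406, 406, 406, 403, 403]
t=37: [272, 268, 268, 268, 273, 273]
t=38: [407, 407, 407, 407, 407, 407]
t=39: [266, 266, 266, 266, 266, 266]
t=40: [408, 408, 408, 408, 408, 408]
t=41: [264, 264, 264, 264, 264, 264]
t=42: [408, 408, 408, 408, 408, 408]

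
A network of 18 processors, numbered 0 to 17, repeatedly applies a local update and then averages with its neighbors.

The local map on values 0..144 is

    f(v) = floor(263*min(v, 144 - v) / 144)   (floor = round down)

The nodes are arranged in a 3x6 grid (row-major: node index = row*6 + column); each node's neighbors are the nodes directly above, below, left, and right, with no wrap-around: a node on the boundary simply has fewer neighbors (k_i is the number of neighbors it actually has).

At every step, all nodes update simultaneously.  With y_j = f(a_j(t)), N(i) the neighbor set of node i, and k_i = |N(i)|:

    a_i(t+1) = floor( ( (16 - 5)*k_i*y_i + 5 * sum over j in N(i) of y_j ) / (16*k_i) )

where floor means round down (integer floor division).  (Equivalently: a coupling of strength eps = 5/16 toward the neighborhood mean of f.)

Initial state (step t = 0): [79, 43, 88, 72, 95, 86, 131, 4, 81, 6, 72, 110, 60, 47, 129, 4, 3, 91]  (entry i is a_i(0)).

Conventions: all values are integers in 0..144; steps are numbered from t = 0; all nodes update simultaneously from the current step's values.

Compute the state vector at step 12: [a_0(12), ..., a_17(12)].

Simulating step by step:
t=0: [79, 43, 88, 72, 95, 86, 131, 4, 81, 6, 72, 110, 60, 47, 129, 4, 3, 91]
t=1: [96, 77, 103, 111, 99, 95, 40, 28, 90, 36, 103, 77, 91, 73, 40, 9, 27, 76]
t=2: [90, 105, 80, 64, 79, 93, 74, 68, 87, 64, 75, 113, 97, 111, 75, 30, 55, 111]
t=3: [98, 84, 110, 116, 116, 91, 119, 113, 109, 111, 117, 67, 87, 76, 109, 72, 93, 65]
t=4: [81, 95, 65, 53, 55, 93, 56, 65, 62, 64, 59, 111, 97, 108, 76, 112, 94, 114]
t=5: [108, 97, 112, 100, 99, 88, 103, 109, 114, 108, 102, 67, 84, 78, 109, 74, 85, 60]
t=6: [69, 77, 62, 76, 83, 102, 75, 69, 56, 71, 81, 113, 105, 106, 74, 111, 106, 110]
t=7: [125, 121, 113, 122, 109, 78, 120, 119, 108, 120, 107, 64, 79, 81, 111, 75, 72, 62]
t=8: [36, 42, 53, 44, 66, 110, 50, 51, 60, 52, 73, 111, 105, 102, 73, 111, 121, 116]
t=9: [70, 78, 93, 87, 110, 70, 86, 91, 107, 94, 113, 66, 74, 82, 114, 68, 53, 51]
t=10: [122, 115, 94, 97, 72, 115, 108, 97, 72, 89, 67, 111, 121, 106, 68, 110, 94, 97]
t=11: [45, 58, 90, 91, 117, 65, 62, 83, 121, 100, 113, 68, 49, 73, 112, 75, 90, 82]
t=12: [90, 102, 92, 89, 61, 108, 107, 106, 55, 80, 65, 115, 99, 115, 70, 111, 98, 112]

Answer: [90, 102, 92, 89, 61, 108, 107, 106, 55, 80, 65, 115, 99, 115, 70, 111, 98, 112]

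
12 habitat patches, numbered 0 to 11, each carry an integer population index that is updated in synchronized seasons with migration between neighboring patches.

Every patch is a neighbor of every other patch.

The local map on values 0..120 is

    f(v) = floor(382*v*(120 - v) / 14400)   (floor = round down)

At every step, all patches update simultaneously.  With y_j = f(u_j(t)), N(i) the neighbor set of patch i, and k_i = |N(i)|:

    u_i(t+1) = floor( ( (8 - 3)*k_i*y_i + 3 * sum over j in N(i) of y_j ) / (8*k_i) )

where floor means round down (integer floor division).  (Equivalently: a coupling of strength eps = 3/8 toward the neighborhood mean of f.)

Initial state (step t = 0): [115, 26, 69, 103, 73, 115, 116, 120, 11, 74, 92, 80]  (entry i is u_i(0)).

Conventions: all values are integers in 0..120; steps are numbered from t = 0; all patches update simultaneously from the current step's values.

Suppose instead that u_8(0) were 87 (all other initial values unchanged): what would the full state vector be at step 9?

Simulating step by step:
t=0: [115, 26, 69, 103, 73, 115, 116, 120, 87, 74, 92, 80]
t=1: [31, 60, 77, 49, 76, 31, 29, 22, 67, 75, 62, 71]
t=2: [77, 90, 85, 88, 86, 77, 75, 67, 89, 86, 90, 88]
t=3: [83, 74, 78, 76, 77, 83, 85, 88, 75, 77, 74, 76]
t=4: [82, 87, 85, 86, 86, 82, 80, 78, 87, 86, 87, 86]
t=5: [80, 77, 78, 77, 77, 80, 81, 83, 77, 77, 77, 77]
t=6: [84, 86, 85, 86, 86, 84, 84, 82, 86, 86, 86, 86]
t=7: [79, 77, 78, 77, 77, 79, 79, 80, 77, 77, 77, 77]
t=8: [85, 86, 86, 86, 86, 85, 85, 84, 86, 86, 86, 86]
t=9: [77, 77, 77, 77, 77, 77, 77, 78, 77, 77, 77, 77]

Answer: [77, 77, 77, 77, 77, 77, 77, 78, 77, 77, 77, 77]
Key observation: This trace re-runs the system from the modified initial state.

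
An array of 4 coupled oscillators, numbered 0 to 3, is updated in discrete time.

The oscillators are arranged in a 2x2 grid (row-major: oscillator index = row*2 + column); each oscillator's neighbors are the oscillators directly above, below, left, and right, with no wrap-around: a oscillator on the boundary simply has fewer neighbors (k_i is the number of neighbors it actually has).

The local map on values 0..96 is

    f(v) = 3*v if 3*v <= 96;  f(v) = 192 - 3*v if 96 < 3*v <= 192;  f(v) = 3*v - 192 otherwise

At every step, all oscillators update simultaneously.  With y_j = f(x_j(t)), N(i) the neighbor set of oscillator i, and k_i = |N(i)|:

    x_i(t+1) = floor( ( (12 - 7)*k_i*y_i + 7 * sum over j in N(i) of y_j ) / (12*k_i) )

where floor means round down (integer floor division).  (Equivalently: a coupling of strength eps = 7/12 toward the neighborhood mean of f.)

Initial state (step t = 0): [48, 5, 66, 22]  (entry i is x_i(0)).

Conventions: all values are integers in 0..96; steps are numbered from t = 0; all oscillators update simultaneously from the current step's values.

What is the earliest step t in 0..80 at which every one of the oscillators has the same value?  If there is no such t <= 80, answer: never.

Simulating step by step:
t=0: [48, 5, 66, 22]  (not all equal)
t=1: [26, 39, 35, 33]  (not all equal)
t=2: [79, 81, 86, 86]  (not all equal)
t=3: [52, 53, 59, 61]  (not all equal)
t=4: [29, 26, 19, 17]  (not all equal)
t=5: [75, 72, 64, 60]  (not all equal)
t=6: [20, 23, 13, 12]  (not all equal)
t=7: [56, 56, 44, 46]  (not all equal)
t=8: [34, 32, 47, 47]  (not all equal)
t=9: [80, 81, 62, 64]  (not all equal)
t=10: [36, 35, 16, 16]  (not all equal)
t=11: [74, 74, 58, 59]  (not all equal)
t=12: [26, 25, 20, 20]  (not all equal)
t=13: [71, 71, 65, 64]  (not all equal)
t=14: [15, 14, 7, 7]  (not all equal)
t=15: [37, 36, 28, 27]  (not all equal)
t=16: [82, 82, 82, 82]  (all equal)

Answer: 16
Key observation: Synchronization is absorbing here: once all oscillators are equal they stay equal, and step 16 is the first all-equal step.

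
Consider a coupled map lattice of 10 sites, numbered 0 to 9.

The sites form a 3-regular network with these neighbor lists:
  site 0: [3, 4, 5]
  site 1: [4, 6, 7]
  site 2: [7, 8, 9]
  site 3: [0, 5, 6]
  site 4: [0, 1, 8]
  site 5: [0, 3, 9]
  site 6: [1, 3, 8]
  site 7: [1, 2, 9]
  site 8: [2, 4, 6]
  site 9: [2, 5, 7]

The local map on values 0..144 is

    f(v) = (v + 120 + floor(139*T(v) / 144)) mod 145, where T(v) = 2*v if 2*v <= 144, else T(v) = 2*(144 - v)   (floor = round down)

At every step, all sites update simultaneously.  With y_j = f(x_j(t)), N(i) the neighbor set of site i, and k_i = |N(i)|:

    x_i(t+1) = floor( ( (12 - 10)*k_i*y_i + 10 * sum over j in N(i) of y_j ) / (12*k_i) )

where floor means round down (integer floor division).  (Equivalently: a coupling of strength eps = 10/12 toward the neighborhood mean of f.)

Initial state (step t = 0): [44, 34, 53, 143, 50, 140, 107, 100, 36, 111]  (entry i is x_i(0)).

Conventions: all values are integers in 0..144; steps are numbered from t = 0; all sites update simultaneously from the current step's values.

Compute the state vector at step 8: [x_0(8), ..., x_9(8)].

Answer: [49, 35, 29, 50, 57, 50, 56, 58, 10, 51]

Derivation:
t=0: [44, 34, 53, 143, 50, 140, 107, 100, 36, 111]
t=1: [117, 52, 48, 84, 91, 83, 77, 60, 85, 74]
t=2: [46, 38, 39, 63, 86, 63, 57, 78, 53, 48]
t=3: [33, 71, 92, 75, 94, 68, 87, 86, 93, 57]
t=4: [36, 26, 56, 41, 39, 74, 31, 60, 22, 45]
t=5: [75, 52, 64, 66, 62, 84, 62, 83, 87, 68]
t=6: [23, 35, 26, 25, 55, 29, 51, 53, 15, 25]
t=7: [74, 121, 62, 70, 60, 48, 60, 70, 89, 74]
t=8: [49, 35, 29, 50, 57, 50, 56, 58, 10, 51]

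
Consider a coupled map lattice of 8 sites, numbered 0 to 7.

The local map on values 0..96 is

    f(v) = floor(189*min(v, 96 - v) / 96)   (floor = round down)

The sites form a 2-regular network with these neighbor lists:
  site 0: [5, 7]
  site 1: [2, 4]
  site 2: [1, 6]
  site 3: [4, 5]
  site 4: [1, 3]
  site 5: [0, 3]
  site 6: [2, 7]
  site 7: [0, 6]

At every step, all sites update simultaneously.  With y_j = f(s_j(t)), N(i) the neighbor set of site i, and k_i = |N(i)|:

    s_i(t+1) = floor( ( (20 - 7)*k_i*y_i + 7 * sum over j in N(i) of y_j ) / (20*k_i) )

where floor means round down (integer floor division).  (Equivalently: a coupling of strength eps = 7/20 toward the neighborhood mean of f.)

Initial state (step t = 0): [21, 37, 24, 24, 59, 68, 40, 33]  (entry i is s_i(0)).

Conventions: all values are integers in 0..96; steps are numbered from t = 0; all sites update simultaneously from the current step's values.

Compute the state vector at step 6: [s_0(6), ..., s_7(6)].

Answer: [40, 69, 71, 49, 65, 33, 73, 69]

Derivation:
t=0: [21, 37, 24, 24, 59, 68, 40, 33]
t=1: [47, 67, 56, 52, 67, 51, 70, 62]
t=2: [86, 60, 69, 81, 62, 88, 58, 67]
t=3: [24, 66, 59, 33, 60, 18, 67, 53]
t=4: [51, 63, 67, 59, 67, 42, 64, 72]
t=5: [79, 61, 59, 71, 60, 81, 59, 56]
t=6: [40, 69, 71, 49, 65, 33, 73, 69]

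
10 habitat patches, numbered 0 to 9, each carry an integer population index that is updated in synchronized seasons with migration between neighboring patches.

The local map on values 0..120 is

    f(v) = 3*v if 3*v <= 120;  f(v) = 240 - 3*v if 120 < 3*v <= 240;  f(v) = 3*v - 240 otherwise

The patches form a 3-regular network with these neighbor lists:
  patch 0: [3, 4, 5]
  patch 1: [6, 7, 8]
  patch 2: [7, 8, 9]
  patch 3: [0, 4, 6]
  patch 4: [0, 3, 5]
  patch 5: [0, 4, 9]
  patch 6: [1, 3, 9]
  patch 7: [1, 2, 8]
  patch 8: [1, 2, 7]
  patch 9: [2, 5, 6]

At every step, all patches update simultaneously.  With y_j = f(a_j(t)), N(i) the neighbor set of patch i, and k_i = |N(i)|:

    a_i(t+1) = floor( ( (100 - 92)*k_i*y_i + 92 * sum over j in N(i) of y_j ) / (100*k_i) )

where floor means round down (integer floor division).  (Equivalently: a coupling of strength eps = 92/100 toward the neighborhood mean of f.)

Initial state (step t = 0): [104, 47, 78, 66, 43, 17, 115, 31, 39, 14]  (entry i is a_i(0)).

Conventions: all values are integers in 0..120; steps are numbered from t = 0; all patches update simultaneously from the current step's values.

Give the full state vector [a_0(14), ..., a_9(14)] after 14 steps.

Answer: [43, 106, 106, 76, 43, 79, 69, 69, 69, 63]

Derivation:
t=0: [104, 47, 78, 66, 43, 17, 115, 31, 39, 14]
t=1: [68, 104, 77, 91, 59, 73, 64, 75, 70, 53]
t=2: [38, 34, 39, 47, 32, 56, 60, 35, 31, 30]
t=3: [91, 87, 97, 90, 95, 97, 94, 104, 106, 83]
t=4: [41, 60, 52, 39, 38, 30, 21, 51, 50, 44]
t=5: [107, 78, 94, 99, 108, 111, 92, 78, 78, 81]
t=6: [78, 15, 7, 66, 77, 58, 23, 17, 17, 52]
t=7: [36, 56, 58, 29, 35, 35, 57, 39, 39, 54]
t=8: [99, 98, 100, 93, 100, 97, 78, 87, 87, 79]
t=9: [50, 19, 18, 40, 49, 40, 29, 43, 43, 36]
t=10: [109, 99, 105, 92, 108, 98, 94, 76, 76, 88]
t=11: [60, 24, 20, 68, 61, 64, 39, 45, 45, 54]
t=12: [48, 106, 93, 74, 48, 63, 66, 81, 81, 75]
t=13: [58, 20, 9, 73, 58, 67, 37, 37, 37, 41]
t=14: [43, 106, 106, 76, 43, 79, 69, 69, 69, 63]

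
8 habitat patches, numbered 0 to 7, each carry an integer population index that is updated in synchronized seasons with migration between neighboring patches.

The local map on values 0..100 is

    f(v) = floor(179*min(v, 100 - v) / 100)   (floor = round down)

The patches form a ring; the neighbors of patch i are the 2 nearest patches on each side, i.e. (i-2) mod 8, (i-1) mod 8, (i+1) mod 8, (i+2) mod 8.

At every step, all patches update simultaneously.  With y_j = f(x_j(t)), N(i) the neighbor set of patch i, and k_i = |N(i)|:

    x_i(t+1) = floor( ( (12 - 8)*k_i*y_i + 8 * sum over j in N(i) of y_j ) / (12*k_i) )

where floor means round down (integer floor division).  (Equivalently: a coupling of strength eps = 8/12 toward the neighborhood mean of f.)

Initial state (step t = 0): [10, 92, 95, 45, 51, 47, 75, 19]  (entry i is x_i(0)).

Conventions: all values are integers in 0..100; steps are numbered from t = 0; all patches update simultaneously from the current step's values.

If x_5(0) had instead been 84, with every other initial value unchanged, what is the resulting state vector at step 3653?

Simulating step by step:
t=0: [10, 92, 95, 45, 51, 84, 75, 19]
t=1: [22, 27, 35, 49, 55, 50, 42, 28]
t=2: [52, 55, 63, 75, 78, 78, 68, 58]
t=3: [74, 71, 63, 52, 47, 48, 58, 68]
t=4: [56, 59, 66, 76, 79, 78, 70, 61]
t=5: [68, 65, 58, 48, 44, 46, 54, 63]
t=6: [66, 67, 72, 77, 80, 79, 74, 69]
t=7: [55, 54, 49, 43, 40, 41, 46, 52]
t=8: [82, 82, 80, 77, 76, 76, 78, 81]
t=9: [34, 34, 36, 38, 40, 40, 38, 35]
t=10: [62, 62, 64, 67, 68, 68, 66, 63]
t=11: [65, 65, 63, 60, 59, 59, 61, 64]
t=12: [64, 64, 66, 69, 70, 70, 68, 65]
t=13: [61, 61, 59, 56, 55, 55, 57, 60]
t=14: [71, 71, 73, 76, 77, 77, 75, 72]
t=15: [49, 48, 46, 44, 42, 43, 45, 47]
t=16: [84, 83, 81, 79, 77, 78, 80, 82]
t=17: [31, 31, 34, 36, 37, 37, 35, 32]
t=18: [57, 57, 60, 62, 64, 63, 61, 58]
t=19: [73, 73, 71, 68, 67, 68, 69, 72]
t=20: [50, 50, 52, 54, 56, 55, 54, 51]
t=21: [86, 86, 84, 82, 80, 81, 83, 85]
t=22: [26, 26, 28, 31, 32, 31, 30, 27]
t=23: [48, 48, 50, 53, 54, 53, 52, 49]
t=24: [86, 85, 85, 84, 84, 84, 84, 85]
t=25: [26, 26, 26, 27, 27, 27, 27, 26]
t=26: [46, 46, 46, 47, 47, 47, 47, 46]
t=27: [82, 82, 82, 83, 83, 83, 83, 82]
t=28: [31, 31, 31, 30, 30, 30, 30, 31]
t=29: [54, 54, 54, 53, 53, 53, 53, 54]
t=30: [82, 82, 82, 83, 83, 83, 83, 82]

Answer: [54, 54, 54, 53, 53, 53, 53, 54]
Key observation: The state at step 27, [82, 82, 82, 83, 83, 83, 83, 82], reappears at step 30: the system is in a cycle of period 3 from step 27 on.  Therefore the state at step 3653 equals the state at step 27 + ((3653 - 27) mod 3) = 29, which is [54, 54, 54, 53, 53, 53, 53, 54].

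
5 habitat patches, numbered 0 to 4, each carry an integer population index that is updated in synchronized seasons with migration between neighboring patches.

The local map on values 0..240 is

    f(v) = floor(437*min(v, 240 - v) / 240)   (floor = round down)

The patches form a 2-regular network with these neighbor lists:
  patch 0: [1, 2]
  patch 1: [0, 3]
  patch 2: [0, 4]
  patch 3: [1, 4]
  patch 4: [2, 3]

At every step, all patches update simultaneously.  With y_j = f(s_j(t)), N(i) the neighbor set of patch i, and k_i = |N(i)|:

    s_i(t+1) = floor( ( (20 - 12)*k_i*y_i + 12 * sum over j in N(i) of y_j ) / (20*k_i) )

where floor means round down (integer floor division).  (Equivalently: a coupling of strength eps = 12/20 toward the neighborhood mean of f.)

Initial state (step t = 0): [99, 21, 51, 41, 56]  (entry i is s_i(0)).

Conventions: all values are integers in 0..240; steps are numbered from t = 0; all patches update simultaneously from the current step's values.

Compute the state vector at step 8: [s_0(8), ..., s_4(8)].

Simulating step by step:
t=0: [99, 21, 51, 41, 56]
t=1: [111, 91, 121, 71, 90]
t=2: [195, 165, 195, 150, 168]
t=3: [97, 127, 96, 145, 125]
t=4: [184, 186, 185, 193, 187]
t=5: [99, 95, 99, 92, 93]
t=6: [177, 172, 176, 169, 171]
t=7: [117, 122, 118, 126, 123]
t=8: [213, 211, 213, 210, 211]

Answer: [213, 211, 213, 210, 211]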